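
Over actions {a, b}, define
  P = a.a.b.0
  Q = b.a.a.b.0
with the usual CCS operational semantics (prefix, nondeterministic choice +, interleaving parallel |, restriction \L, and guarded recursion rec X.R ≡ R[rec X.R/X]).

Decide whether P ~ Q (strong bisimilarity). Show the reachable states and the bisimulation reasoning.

P's transition system — 4 states:
  p0 = a.a.b.0 | —a→ p1
  p1 = a.b.0 | —a→ p2
  p2 = b.0 | —b→ p3
  p3 = 0 | stopped
Q's transition system — 5 states:
  q0 = b.a.a.b.0 | —b→ q1
  q1 = a.a.b.0 | —a→ q2
  q2 = a.b.0 | —a→ q3
  q3 = b.0 | —b→ q4
  q4 = 0 | stopped
Coarsest stable partition (strong bisimilarity classes):
  B0 = {p0, q1}
  B1 = {p1, q2}
  B2 = {p2, q3}
  B3 = {p3, q4}
  B4 = {q0}
p0 ∈ B0, q0 ∈ B4 → different blocks

NO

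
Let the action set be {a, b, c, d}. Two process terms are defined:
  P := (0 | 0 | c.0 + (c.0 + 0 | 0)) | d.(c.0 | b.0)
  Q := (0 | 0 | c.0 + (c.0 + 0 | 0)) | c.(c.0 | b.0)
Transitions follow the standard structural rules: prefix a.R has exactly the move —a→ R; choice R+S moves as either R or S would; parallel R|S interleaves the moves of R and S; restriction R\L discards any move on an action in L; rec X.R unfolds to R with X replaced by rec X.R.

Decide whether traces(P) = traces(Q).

NO — witness ⟨d⟩

Reachable graph of P (15 states):
  u0 = (0 | 0 | c.0 + (c.0 + 0 | 0)) | d.(c.0 | b.0) → =c=> u1, =c=> u2, =d=> u3
  u1 = 0 | 0 | 0 | d.(c.0 | b.0) → =d=> u4
  u2 = 0 | d.(c.0 | b.0) → =d=> u5
  u3 = (0 | 0 | c.0 + (c.0 + 0 | 0)) | (c.0 | b.0) → =b=> u6, =c=> u4, =c=> u5, =c=> u7
  u4 = 0 | 0 | 0 | (c.0 | b.0) → =b=> u8, =c=> u9
  u5 = 0 | (c.0 | b.0) → =b=> u10, =c=> u11
  u6 = (0 | 0 | c.0 + (c.0 + 0 | 0)) | (c.0 | 0) → =c=> u10, =c=> u12, =c=> u8
  u7 = (0 | 0 | c.0 + (c.0 + 0 | 0)) | (0 | b.0) → =b=> u12, =c=> u11, =c=> u9
  u8 = 0 | 0 | 0 | (c.0 | 0) → =c=> u13
  u9 = 0 | 0 | 0 | (0 | b.0) → =b=> u13
  u10 = 0 | (c.0 | 0) → =c=> u14
  u11 = 0 | (0 | b.0) → =b=> u14
  u12 = (0 | 0 | c.0 + (c.0 + 0 | 0)) | (0 | 0) → =c=> u13, =c=> u14
  u13 = 0 | 0 | 0 | (0 | 0) → (no moves)
  u14 = 0 | (0 | 0) → (no moves)
Reachable graph of Q (15 states):
  v0 = (0 | 0 | c.0 + (c.0 + 0 | 0)) | c.(c.0 | b.0) → =c=> v1, =c=> v2, =c=> v3
  v1 = (0 | 0 | c.0 + (c.0 + 0 | 0)) | (c.0 | b.0) → =b=> v4, =c=> v5, =c=> v6, =c=> v7
  v2 = 0 | 0 | 0 | c.(c.0 | b.0) → =c=> v7
  v3 = 0 | c.(c.0 | b.0) → =c=> v6
  v4 = (0 | 0 | c.0 + (c.0 + 0 | 0)) | (c.0 | 0) → =c=> v10, =c=> v8, =c=> v9
  v5 = (0 | 0 | c.0 + (c.0 + 0 | 0)) | (0 | b.0) → =b=> v8, =c=> v11, =c=> v12
  v6 = 0 | (c.0 | b.0) → =b=> v9, =c=> v11
  v7 = 0 | 0 | 0 | (c.0 | b.0) → =b=> v10, =c=> v12
  v8 = (0 | 0 | c.0 + (c.0 + 0 | 0)) | (0 | 0) → =c=> v13, =c=> v14
  v9 = 0 | (c.0 | 0) → =c=> v13
  v10 = 0 | 0 | 0 | (c.0 | 0) → =c=> v14
  v11 = 0 | (0 | b.0) → =b=> v13
  v12 = 0 | 0 | 0 | (0 | b.0) → =b=> v14
  v13 = 0 | (0 | 0) → (no moves)
  v14 = 0 | 0 | 0 | (0 | 0) → (no moves)
Trace ⟨d⟩ through P, begin at {u0}:
  step 1 (d): {u3}
  ✓ P
Trace ⟨d⟩ through Q, begin at {v0}:
  step 1 (d): ∅  — Q cannot continue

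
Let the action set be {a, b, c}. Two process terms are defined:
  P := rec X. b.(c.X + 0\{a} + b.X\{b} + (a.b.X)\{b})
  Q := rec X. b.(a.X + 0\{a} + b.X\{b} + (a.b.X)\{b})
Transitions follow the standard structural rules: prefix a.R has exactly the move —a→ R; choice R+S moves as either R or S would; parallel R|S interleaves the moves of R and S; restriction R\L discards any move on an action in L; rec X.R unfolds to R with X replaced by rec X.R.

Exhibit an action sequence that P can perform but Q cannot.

Reachable graph of P (4 states):
  u0 = rec X. b.(c.X + 0\{a} + b.X\{b} + (a.b.X)\{b}) | --b--▸ u1
  u1 = c.(rec X. b.(c.X + 0\{a} + b.X\{b} + (a.b.X)\{b})) + 0\{a} + b.(rec X. b.(c.X + 0\{a} + b.X\{b} + (a.b.X)\{b}))\{b} + (a.b.(rec X. b.(c.X + 0\{a} + b.X\{b} + (a.b.X)\{b})))\{b} | --a--▸ u2, --b--▸ u3, --c--▸ u0
  u2 = (b.(rec X. b.(c.X + 0\{a} + b.X\{b} + (a.b.X)\{b})))\{b} | deadlocked
  u3 = (rec X. b.(c.X + 0\{a} + b.X\{b} + (a.b.X)\{b}))\{b} | deadlocked
Reachable graph of Q (4 states):
  v0 = rec X. b.(a.X + 0\{a} + b.X\{b} + (a.b.X)\{b}) | --b--▸ v1
  v1 = a.(rec X. b.(a.X + 0\{a} + b.X\{b} + (a.b.X)\{b})) + 0\{a} + b.(rec X. b.(a.X + 0\{a} + b.X\{b} + (a.b.X)\{b}))\{b} + (a.b.(rec X. b.(a.X + 0\{a} + b.X\{b} + (a.b.X)\{b})))\{b} | --a--▸ v0, --a--▸ v2, --b--▸ v3
  v2 = (b.(rec X. b.(a.X + 0\{a} + b.X\{b} + (a.b.X)\{b})))\{b} | deadlocked
  v3 = (rec X. b.(a.X + 0\{a} + b.X\{b} + (a.b.X)\{b}))\{b} | deadlocked
Trace ⟨bc⟩ through P, begin at {u0}:
  step 1 (b): {u1}
  step 2 (c): {u0}
  P completes σ.
Trace ⟨bc⟩ through Q, begin at {v0}:
  step 1 (b): {v1}
  step 2 (c): no successor for Q

bc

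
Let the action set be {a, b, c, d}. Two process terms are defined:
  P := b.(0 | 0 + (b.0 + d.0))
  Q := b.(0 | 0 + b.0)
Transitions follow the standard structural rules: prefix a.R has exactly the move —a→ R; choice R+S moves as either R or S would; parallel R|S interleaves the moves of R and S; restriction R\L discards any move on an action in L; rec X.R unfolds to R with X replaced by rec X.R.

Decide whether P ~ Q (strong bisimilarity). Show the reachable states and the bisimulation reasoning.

NO

P's transition system — 3 states:
  m0 = b.(0 | 0 + (b.0 + d.0)) ⊢ --b--▸ m1
  m1 = 0 | 0 + (b.0 + d.0) ⊢ --b--▸ m2, --d--▸ m2
  m2 = 0 ⊢ (no moves)
Q's transition system — 3 states:
  n0 = b.(0 | 0 + b.0) ⊢ --b--▸ n1
  n1 = 0 | 0 + b.0 ⊢ --b--▸ n2
  n2 = 0 ⊢ (no moves)
Coarsest stable partition (strong bisimilarity classes):
  B0 = {m0}
  B1 = {m1}
  B2 = {m2, n2}
  B3 = {n0}
  B4 = {n1}
m0 ∈ B0, n0 ∈ B3 → different blocks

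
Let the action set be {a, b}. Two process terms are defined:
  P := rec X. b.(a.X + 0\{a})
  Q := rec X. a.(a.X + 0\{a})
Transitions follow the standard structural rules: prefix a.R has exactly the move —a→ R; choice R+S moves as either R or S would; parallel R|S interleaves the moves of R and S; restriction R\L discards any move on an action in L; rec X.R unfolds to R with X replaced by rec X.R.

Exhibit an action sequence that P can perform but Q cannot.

Reachable graph of P (2 states):
  u0 = rec X. b.(a.X + 0\{a}) → =b=> u1
  u1 = a.(rec X. b.(a.X + 0\{a})) + 0\{a} → =a=> u0
Reachable graph of Q (2 states):
  v0 = rec X. a.(a.X + 0\{a}) → =a=> v1
  v1 = a.(rec X. a.(a.X + 0\{a})) + 0\{a} → =a=> v0
Executing b from P (initial set {u0}):
  step 1 (b): {u1}
  — P admits the full trace.
Executing b from Q (initial set {v0}):
  step 1 (b): ∅ (Q stuck)

b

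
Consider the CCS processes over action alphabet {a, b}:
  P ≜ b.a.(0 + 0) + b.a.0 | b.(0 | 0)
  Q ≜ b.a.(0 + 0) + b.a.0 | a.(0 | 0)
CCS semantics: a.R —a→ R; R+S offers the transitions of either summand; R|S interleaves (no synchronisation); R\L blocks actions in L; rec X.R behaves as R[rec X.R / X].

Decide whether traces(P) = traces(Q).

NO — witness ⟨bb⟩

Reachable graph of P (8 states):
  s0 = b.a.(0 + 0) + b.a.0 | b.(0 | 0) has moves --b--▸ s1, --b--▸ s2, --b--▸ s3
  s1 = a.(0 + 0) has moves --a--▸ s4
  s2 = a.0 | b.(0 | 0) has moves --a--▸ s5, --b--▸ s6
  s3 = b.a.0 | (0 | 0) has moves --b--▸ s6
  s4 = 0 + 0 has moves ·
  s5 = 0 | b.(0 | 0) has moves --b--▸ s7
  s6 = a.0 | (0 | 0) has moves --a--▸ s7
  s7 = 0 | (0 | 0) has moves ·
Reachable graph of Q (8 states):
  t0 = b.a.(0 + 0) + b.a.0 | a.(0 | 0) has moves --a--▸ t1, --b--▸ t2, --b--▸ t3
  t1 = b.a.0 | (0 | 0) has moves --b--▸ t4
  t2 = a.(0 + 0) has moves --a--▸ t5
  t3 = a.0 | a.(0 | 0) has moves --a--▸ t4, --a--▸ t6
  t4 = a.0 | (0 | 0) has moves --a--▸ t7
  t5 = 0 + 0 has moves ·
  t6 = 0 | a.(0 | 0) has moves --a--▸ t7
  t7 = 0 | (0 | 0) has moves ·
Run σ = ⟨bb⟩ on P: start {s0}
  step 1 (b): {s1, s2, s3}
  step 2 (b): {s6}
  — P admits the full trace.
Run σ = ⟨bb⟩ on Q: start {t0}
  step 1 (b): {t2, t3}
  step 2 (b): ∅  — Q cannot continue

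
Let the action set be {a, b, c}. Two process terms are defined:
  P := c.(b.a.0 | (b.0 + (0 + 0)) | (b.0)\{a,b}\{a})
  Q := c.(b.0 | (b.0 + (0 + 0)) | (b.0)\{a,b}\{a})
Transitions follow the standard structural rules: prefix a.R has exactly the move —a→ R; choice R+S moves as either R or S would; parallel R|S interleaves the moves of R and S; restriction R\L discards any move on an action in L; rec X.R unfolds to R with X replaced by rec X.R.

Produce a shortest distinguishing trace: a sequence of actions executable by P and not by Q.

Reachable graph of P (7 states):
  u0 = c.(b.a.0 | (b.0 + (0 + 0)) | (b.0)\{a,b}\{a}) → --c--▸ u1
  u1 = b.a.0 | (b.0 + (0 + 0)) | (b.0)\{a,b}\{a} → --b--▸ u2, --b--▸ u3
  u2 = a.0 | (b.0 + (0 + 0)) | (b.0)\{a,b}\{a} → --a--▸ u4, --b--▸ u5
  u3 = b.a.0 | 0 | (b.0)\{a,b}\{a} → --b--▸ u5
  u4 = 0 | (b.0 + (0 + 0)) | (b.0)\{a,b}\{a} → --b--▸ u6
  u5 = a.0 | 0 | (b.0)\{a,b}\{a} → --a--▸ u6
  u6 = 0 | 0 | (b.0)\{a,b}\{a} → deadlocked
Reachable graph of Q (5 states):
  v0 = c.(b.0 | (b.0 + (0 + 0)) | (b.0)\{a,b}\{a}) → --c--▸ v1
  v1 = b.0 | (b.0 + (0 + 0)) | (b.0)\{a,b}\{a} → --b--▸ v2, --b--▸ v3
  v2 = 0 | (b.0 + (0 + 0)) | (b.0)\{a,b}\{a} → --b--▸ v4
  v3 = b.0 | 0 | (b.0)\{a,b}\{a} → --b--▸ v4
  v4 = 0 | 0 | (b.0)\{a,b}\{a} → deadlocked
Executing cba from P (initial set {u0}):
  after c @ step 1: {u1}
  after b @ step 2: {u2, u3}
  after a @ step 3: {u4}
  P completes σ.
Executing cba from Q (initial set {v0}):
  after c @ step 1: {v1}
  after b @ step 2: {v2, v3}
  after a @ step 3: no successor for Q

cba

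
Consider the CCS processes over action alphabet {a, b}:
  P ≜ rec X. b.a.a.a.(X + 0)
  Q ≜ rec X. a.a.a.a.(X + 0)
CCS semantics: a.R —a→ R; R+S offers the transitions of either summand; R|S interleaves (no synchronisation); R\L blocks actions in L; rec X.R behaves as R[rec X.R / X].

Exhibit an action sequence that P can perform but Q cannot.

LTS(P): 5 reachable states
  m0 = rec X. b.a.a.a.(X + 0) :: -b-> m1
  m1 = a.a.a.((rec X. b.a.a.a.(X + 0)) + 0) :: -a-> m2
  m2 = a.a.((rec X. b.a.a.a.(X + 0)) + 0) :: -a-> m3
  m3 = a.((rec X. b.a.a.a.(X + 0)) + 0) :: -a-> m4
  m4 = (rec X. b.a.a.a.(X + 0)) + 0 :: -b-> m1
LTS(Q): 5 reachable states
  n0 = rec X. a.a.a.a.(X + 0) :: -a-> n1
  n1 = a.a.a.((rec X. a.a.a.a.(X + 0)) + 0) :: -a-> n2
  n2 = a.a.((rec X. a.a.a.a.(X + 0)) + 0) :: -a-> n3
  n3 = a.((rec X. a.a.a.a.(X + 0)) + 0) :: -a-> n4
  n4 = (rec X. a.a.a.a.(X + 0)) + 0 :: -a-> n1
Run σ = ⟨b⟩ on P: start {m0}
  [1] b ⇒ {m1}
  ✓ P
Run σ = ⟨b⟩ on Q: start {n0}
  [1] b ⇒ ∅  — Q cannot continue

b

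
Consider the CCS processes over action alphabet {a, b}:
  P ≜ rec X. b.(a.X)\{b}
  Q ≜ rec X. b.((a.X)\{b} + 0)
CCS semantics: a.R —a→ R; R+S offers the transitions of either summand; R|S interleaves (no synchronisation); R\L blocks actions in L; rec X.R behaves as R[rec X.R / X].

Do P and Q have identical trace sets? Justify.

trace-equivalent

Reachable graph of P (3 states):
  p0 = rec X. b.(a.X)\{b} has moves --b--▸ p1
  p1 = (a.(rec X. b.(a.X)\{b}))\{b} has moves --a--▸ p2
  p2 = (rec X. b.(a.X)\{b})\{b} has moves stopped
Reachable graph of Q (3 states):
  q0 = rec X. b.((a.X)\{b} + 0) has moves --b--▸ q1
  q1 = (a.(rec X. b.((a.X)\{b} + 0)))\{b} + 0 has moves --a--▸ q2
  q2 = (rec X. b.((a.X)\{b} + 0))\{b} has moves stopped
Partition-refinement fixed point:
  B0 = {p0, q0}
  B1 = {p1, q1}
  B2 = {p2, q2}
p0 ∈ B0, q0 ∈ B0 → same block
Bisimilar ⇒ trace-equivalent.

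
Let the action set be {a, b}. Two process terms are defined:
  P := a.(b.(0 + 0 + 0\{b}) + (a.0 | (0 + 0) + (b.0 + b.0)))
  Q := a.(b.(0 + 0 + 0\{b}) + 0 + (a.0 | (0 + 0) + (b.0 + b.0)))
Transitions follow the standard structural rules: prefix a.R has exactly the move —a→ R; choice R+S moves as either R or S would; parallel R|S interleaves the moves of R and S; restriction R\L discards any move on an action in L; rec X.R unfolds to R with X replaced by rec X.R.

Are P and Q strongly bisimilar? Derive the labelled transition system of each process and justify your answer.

bisimilar

LTS(P): 5 reachable states
  s0 = a.(b.(0 + 0 + 0\{b}) + (a.0 | (0 + 0) + (b.0 + b.0))) has moves —a→ s1
  s1 = b.(0 + 0 + 0\{b}) + (a.0 | (0 + 0) + (b.0 + b.0)) has moves —a→ s2, —b→ s3, —b→ s4
  s2 = 0 | (0 + 0) has moves (no moves)
  s3 = 0 has moves (no moves)
  s4 = 0 + 0 + 0\{b} has moves (no moves)
LTS(Q): 5 reachable states
  t0 = a.(b.(0 + 0 + 0\{b}) + 0 + (a.0 | (0 + 0) + (b.0 + b.0))) has moves —a→ t1
  t1 = b.(0 + 0 + 0\{b}) + 0 + (a.0 | (0 + 0) + (b.0 + b.0)) has moves —a→ t2, —b→ t3, —b→ t4
  t2 = 0 | (0 + 0) has moves (no moves)
  t3 = 0 has moves (no moves)
  t4 = 0 + 0 + 0\{b} has moves (no moves)
Partition-refinement fixed point:
  B0 = {s0, t0}
  B1 = {s1, t1}
  B2 = {s2, s3, s4, t2, t3, t4}
s0 ∈ B0, t0 ∈ B0 → same block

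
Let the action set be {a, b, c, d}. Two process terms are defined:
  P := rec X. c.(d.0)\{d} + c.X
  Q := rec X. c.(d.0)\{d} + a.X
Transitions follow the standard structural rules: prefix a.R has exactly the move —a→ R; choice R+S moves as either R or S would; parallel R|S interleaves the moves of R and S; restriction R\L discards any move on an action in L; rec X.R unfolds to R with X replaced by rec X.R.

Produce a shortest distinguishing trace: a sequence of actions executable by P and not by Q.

P's transition system — 2 states:
  m0 = rec X. c.(d.0)\{d} + c.X | =c=> m0, =c=> m1
  m1 = (d.0)\{d} | ∅
Q's transition system — 2 states:
  n0 = rec X. c.(d.0)\{d} + a.X | =a=> n0, =c=> n1
  n1 = (d.0)\{d} | ∅
Executing cc from P (initial set {m0}):
  [1] c ⇒ {m0, m1}
  [2] c ⇒ {m0, m1}
  — P admits the full trace.
Executing cc from Q (initial set {n0}):
  [1] c ⇒ {n1}
  [2] c ⇒ no successor for Q

cc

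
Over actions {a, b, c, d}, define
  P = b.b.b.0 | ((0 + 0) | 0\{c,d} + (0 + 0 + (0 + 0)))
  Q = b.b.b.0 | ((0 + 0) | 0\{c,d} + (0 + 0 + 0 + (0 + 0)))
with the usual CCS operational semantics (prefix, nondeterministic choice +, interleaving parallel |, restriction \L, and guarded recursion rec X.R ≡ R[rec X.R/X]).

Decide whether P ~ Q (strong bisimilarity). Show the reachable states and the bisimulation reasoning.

YES

Reachable graph of P (4 states):
  s0 = b.b.b.0 | ((0 + 0) | 0\{c,d} + (0 + 0 + (0 + 0))) :: -b-> s1
  s1 = b.b.0 | ((0 + 0) | 0\{c,d} + (0 + 0 + (0 + 0))) :: -b-> s2
  s2 = b.0 | ((0 + 0) | 0\{c,d} + (0 + 0 + (0 + 0))) :: -b-> s3
  s3 = 0 | ((0 + 0) | 0\{c,d} + (0 + 0 + (0 + 0))) :: (no moves)
Reachable graph of Q (4 states):
  t0 = b.b.b.0 | ((0 + 0) | 0\{c,d} + (0 + 0 + 0 + (0 + 0))) :: -b-> t1
  t1 = b.b.0 | ((0 + 0) | 0\{c,d} + (0 + 0 + 0 + (0 + 0))) :: -b-> t2
  t2 = b.0 | ((0 + 0) | 0\{c,d} + (0 + 0 + 0 + (0 + 0))) :: -b-> t3
  t3 = 0 | ((0 + 0) | 0\{c,d} + (0 + 0 + 0 + (0 + 0))) :: (no moves)
Bisimilarity quotient blocks:
  B0 = {s0, t0}
  B1 = {s1, t1}
  B2 = {s2, t2}
  B3 = {s3, t3}
s0 ∈ B0, t0 ∈ B0 → same block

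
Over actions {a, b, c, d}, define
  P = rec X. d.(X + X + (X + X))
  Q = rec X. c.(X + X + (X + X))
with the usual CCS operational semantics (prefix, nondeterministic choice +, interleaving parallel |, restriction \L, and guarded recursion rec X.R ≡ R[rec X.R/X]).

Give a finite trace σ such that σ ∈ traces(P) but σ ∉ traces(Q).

LTS(P): 2 reachable states
  s0 = rec X. d.(X + X + (X + X)) → --d--▸ s1
  s1 = (rec X. d.(X + X + (X + X))) + (rec X. d.(X + X + (X + X))) + ((rec X. d.(X + X + (X + X))) + (rec X. d.(X + X + (X + X)))) → --d--▸ s1
LTS(Q): 2 reachable states
  t0 = rec X. c.(X + X + (X + X)) → --c--▸ t1
  t1 = (rec X. c.(X + X + (X + X))) + (rec X. c.(X + X + (X + X))) + ((rec X. c.(X + X + (X + X))) + (rec X. c.(X + X + (X + X)))) → --c--▸ t1
Executing d from P (initial set {s0}):
  after d @ step 1: {s1}
  ✓ P
Executing d from Q (initial set {t0}):
  after d @ step 1: ∅  — Q cannot continue

d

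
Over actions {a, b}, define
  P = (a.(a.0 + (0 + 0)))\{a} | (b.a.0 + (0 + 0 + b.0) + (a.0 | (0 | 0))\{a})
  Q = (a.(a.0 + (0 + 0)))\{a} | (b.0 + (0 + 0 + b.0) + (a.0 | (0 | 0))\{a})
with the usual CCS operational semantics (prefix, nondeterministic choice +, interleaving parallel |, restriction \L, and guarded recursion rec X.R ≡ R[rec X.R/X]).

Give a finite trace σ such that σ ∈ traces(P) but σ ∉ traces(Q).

ba

P's transition system — 3 states:
  u0 = (a.(a.0 + (0 + 0)))\{a} | (b.a.0 + (0 + 0 + b.0) + (a.0 | (0 | 0))\{a}) | ··b··> u1, ··b··> u2
  u1 = (a.(a.0 + (0 + 0)))\{a} | 0 | ·
  u2 = (a.(a.0 + (0 + 0)))\{a} | a.0 | ··a··> u1
Q's transition system — 2 states:
  v0 = (a.(a.0 + (0 + 0)))\{a} | (b.0 + (0 + 0 + b.0) + (a.0 | (0 | 0))\{a}) | ··b··> v1
  v1 = (a.(a.0 + (0 + 0)))\{a} | 0 | ·
Executing ba from P (initial set {u0}):
  after b @ step 1: {u1, u2}
  after a @ step 2: {u1}
  — P admits the full trace.
Executing ba from Q (initial set {v0}):
  after b @ step 1: {v1}
  after a @ step 2: no successor for Q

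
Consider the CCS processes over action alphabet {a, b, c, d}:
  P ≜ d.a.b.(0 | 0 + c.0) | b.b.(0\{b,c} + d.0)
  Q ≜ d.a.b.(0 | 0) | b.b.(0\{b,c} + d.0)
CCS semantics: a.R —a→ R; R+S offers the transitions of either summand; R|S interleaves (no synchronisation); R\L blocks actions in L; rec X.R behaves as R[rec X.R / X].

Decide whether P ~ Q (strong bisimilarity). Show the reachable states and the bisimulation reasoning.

not bisimilar

Reachable graph of P (20 states):
  m0 = d.a.b.(0 | 0 + c.0) | b.b.(0\{b,c} + d.0) :: =b=> m1, =d=> m2
  m1 = d.a.b.(0 | 0 + c.0) | b.(0\{b,c} + d.0) :: =b=> m3, =d=> m4
  m2 = a.b.(0 | 0 + c.0) | b.b.(0\{b,c} + d.0) :: =a=> m5, =b=> m4
  m3 = d.a.b.(0 | 0 + c.0) | (0\{b,c} + d.0) :: =d=> m6, =d=> m7
  m4 = a.b.(0 | 0 + c.0) | b.(0\{b,c} + d.0) :: =a=> m8, =b=> m6
  m5 = b.(0 | 0 + c.0) | b.b.(0\{b,c} + d.0) :: =b=> m8, =b=> m9
  m6 = a.b.(0 | 0 + c.0) | (0\{b,c} + d.0) :: =a=> m10, =d=> m11
  m7 = d.a.b.(0 | 0 + c.0) | 0 :: =d=> m11
  m8 = b.(0 | 0 + c.0) | b.(0\{b,c} + d.0) :: =b=> m10, =b=> m12
  m9 = (0 | 0 + c.0) | b.b.(0\{b,c} + d.0) :: =b=> m12, =c=> m13
  m10 = b.(0 | 0 + c.0) | (0\{b,c} + d.0) :: =b=> m14, =d=> m15
  m11 = a.b.(0 | 0 + c.0) | 0 :: =a=> m15
  m12 = (0 | 0 + c.0) | b.(0\{b,c} + d.0) :: =b=> m14, =c=> m16
  m13 = 0 | b.b.(0\{b,c} + d.0) :: =b=> m16
  m14 = (0 | 0 + c.0) | (0\{b,c} + d.0) :: =c=> m17, =d=> m18
  m15 = b.(0 | 0 + c.0) | 0 :: =b=> m18
  m16 = 0 | b.(0\{b,c} + d.0) :: =b=> m17
  m17 = 0 | (0\{b,c} + d.0) :: =d=> m19
  m18 = (0 | 0 + c.0) | 0 :: =c=> m19
  m19 = 0 | 0 :: ·
Reachable graph of Q (16 states):
  n0 = d.a.b.(0 | 0) | b.b.(0\{b,c} + d.0) :: =b=> n1, =d=> n2
  n1 = d.a.b.(0 | 0) | b.(0\{b,c} + d.0) :: =b=> n3, =d=> n4
  n2 = a.b.(0 | 0) | b.b.(0\{b,c} + d.0) :: =a=> n5, =b=> n4
  n3 = d.a.b.(0 | 0) | (0\{b,c} + d.0) :: =d=> n6, =d=> n7
  n4 = a.b.(0 | 0) | b.(0\{b,c} + d.0) :: =a=> n8, =b=> n6
  n5 = b.(0 | 0) | b.b.(0\{b,c} + d.0) :: =b=> n8, =b=> n9
  n6 = a.b.(0 | 0) | (0\{b,c} + d.0) :: =a=> n10, =d=> n11
  n7 = d.a.b.(0 | 0) | 0 :: =d=> n11
  n8 = b.(0 | 0) | b.(0\{b,c} + d.0) :: =b=> n10, =b=> n12
  n9 = 0 | 0 | b.b.(0\{b,c} + d.0) :: =b=> n12
  n10 = b.(0 | 0) | (0\{b,c} + d.0) :: =b=> n13, =d=> n14
  n11 = a.b.(0 | 0) | 0 :: =a=> n14
  n12 = 0 | 0 | b.(0\{b,c} + d.0) :: =b=> n13
  n13 = 0 | 0 | (0\{b,c} + d.0) :: =d=> n15
  n14 = b.(0 | 0) | 0 :: =b=> n15
  n15 = 0 | 0 | 0 :: ·
Coarsest stable partition (strong bisimilarity classes):
  B0 = {m0}
  B1 = {m2}
  B2 = {m4}
  B3 = {m6}
  B4 = {m10}
  B5 = {m14}
  B6 = {m17, n13}
  B7 = {m19, n15}
  B8 = {m18}
  B9 = {m15}
  B10 = {m11}
  B11 = {m8}
  B12 = {m12}
  B13 = {m16, n12}
  B14 = {m5}
  B15 = {m9}
  B16 = {m13, n9}
  B17 = {m1}
  B18 = {m3}
  B19 = {m7}
  B20 = {n0}
  B21 = {n1}
  B22 = {n4}
  B23 = {n8}
  B24 = {n10}
  B25 = {n14}
  B26 = {n6}
  B27 = {n11}
  B28 = {n3}
  B29 = {n7}
  B30 = {n2}
  B31 = {n5}
m0 ∈ B0, n0 ∈ B20 → different blocks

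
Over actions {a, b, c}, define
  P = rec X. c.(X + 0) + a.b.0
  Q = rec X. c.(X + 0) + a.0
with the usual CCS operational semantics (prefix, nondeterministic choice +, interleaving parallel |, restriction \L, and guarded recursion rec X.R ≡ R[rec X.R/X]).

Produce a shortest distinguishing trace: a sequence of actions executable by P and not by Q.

P's transition system — 4 states:
  p0 = rec X. c.(X + 0) + a.b.0 ⊢ --a--▸ p1, --c--▸ p2
  p1 = b.0 ⊢ --b--▸ p3
  p2 = (rec X. c.(X + 0) + a.b.0) + 0 ⊢ --a--▸ p1, --c--▸ p2
  p3 = 0 ⊢ stopped
Q's transition system — 3 states:
  q0 = rec X. c.(X + 0) + a.0 ⊢ --a--▸ q1, --c--▸ q2
  q1 = 0 ⊢ stopped
  q2 = (rec X. c.(X + 0) + a.0) + 0 ⊢ --a--▸ q1, --c--▸ q2
Run σ = ⟨ab⟩ on P: start {p0}
  step 1 (a): {p1}
  step 2 (b): {p3}
  ✓ P
Run σ = ⟨ab⟩ on Q: start {q0}
  step 1 (a): {q1}
  step 2 (b): ∅  — Q cannot continue

ab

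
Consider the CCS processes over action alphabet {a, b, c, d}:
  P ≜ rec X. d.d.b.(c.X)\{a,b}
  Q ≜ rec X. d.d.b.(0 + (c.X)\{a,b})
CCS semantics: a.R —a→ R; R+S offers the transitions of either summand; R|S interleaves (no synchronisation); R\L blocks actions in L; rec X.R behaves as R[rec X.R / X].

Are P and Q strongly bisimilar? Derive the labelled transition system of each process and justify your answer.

P ~ Q

P's transition system — 7 states:
  m0 = rec X. d.d.b.(c.X)\{a,b} ⊢ --d--▸ m1
  m1 = d.b.(c.(rec X. d.d.b.(c.X)\{a,b}))\{a,b} ⊢ --d--▸ m2
  m2 = b.(c.(rec X. d.d.b.(c.X)\{a,b}))\{a,b} ⊢ --b--▸ m3
  m3 = (c.(rec X. d.d.b.(c.X)\{a,b}))\{a,b} ⊢ --c--▸ m4
  m4 = (rec X. d.d.b.(c.X)\{a,b})\{a,b} ⊢ --d--▸ m5
  m5 = (d.b.(c.(rec X. d.d.b.(c.X)\{a,b}))\{a,b})\{a,b} ⊢ --d--▸ m6
  m6 = (b.(c.(rec X. d.d.b.(c.X)\{a,b}))\{a,b})\{a,b} ⊢ deadlocked
Q's transition system — 7 states:
  n0 = rec X. d.d.b.(0 + (c.X)\{a,b}) ⊢ --d--▸ n1
  n1 = d.b.(0 + (c.(rec X. d.d.b.(0 + (c.X)\{a,b})))\{a,b}) ⊢ --d--▸ n2
  n2 = b.(0 + (c.(rec X. d.d.b.(0 + (c.X)\{a,b})))\{a,b}) ⊢ --b--▸ n3
  n3 = 0 + (c.(rec X. d.d.b.(0 + (c.X)\{a,b})))\{a,b} ⊢ --c--▸ n4
  n4 = (rec X. d.d.b.(0 + (c.X)\{a,b}))\{a,b} ⊢ --d--▸ n5
  n5 = (d.b.(0 + (c.(rec X. d.d.b.(0 + (c.X)\{a,b})))\{a,b}))\{a,b} ⊢ --d--▸ n6
  n6 = (b.(0 + (c.(rec X. d.d.b.(0 + (c.X)\{a,b})))\{a,b}))\{a,b} ⊢ deadlocked
Partition-refinement fixed point:
  B0 = {m0, n0}
  B1 = {m1, n1}
  B2 = {m2, n2}
  B3 = {m3, n3}
  B4 = {m4, n4}
  B5 = {m5, n5}
  B6 = {m6, n6}
m0 ∈ B0, n0 ∈ B0 → same block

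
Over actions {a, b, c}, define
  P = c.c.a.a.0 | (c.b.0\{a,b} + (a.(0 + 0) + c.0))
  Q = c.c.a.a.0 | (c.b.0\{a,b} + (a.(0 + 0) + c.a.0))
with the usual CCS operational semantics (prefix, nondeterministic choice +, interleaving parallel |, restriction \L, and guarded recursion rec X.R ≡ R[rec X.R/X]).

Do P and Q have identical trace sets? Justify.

NO — witness ⟨cacc⟩

Reachable graph of P (25 states):
  p0 = c.c.a.a.0 | (c.b.0\{a,b} + (a.(0 + 0) + c.0)) ⊢ —a→ p1, —c→ p2, —c→ p3, —c→ p4
  p1 = c.c.a.a.0 | (0 + 0) ⊢ —c→ p5
  p2 = c.a.a.0 | (c.b.0\{a,b} + (a.(0 + 0) + c.0)) ⊢ —a→ p5, —c→ p6, —c→ p7, —c→ p8
  p3 = c.c.a.a.0 | 0 ⊢ —c→ p7
  p4 = c.c.a.a.0 | b.0\{a,b} ⊢ —b→ p9, —c→ p8
  p5 = c.a.a.0 | (0 + 0) ⊢ —c→ p10
  p6 = a.a.0 | (c.b.0\{a,b} + (a.(0 + 0) + c.0)) ⊢ —a→ p10, —a→ p11, —c→ p12, —c→ p13
  p7 = c.a.a.0 | 0 ⊢ —c→ p12
  p8 = c.a.a.0 | b.0\{a,b} ⊢ —b→ p14, —c→ p13
  p9 = c.c.a.a.0 | 0\{a,b} ⊢ —c→ p14
  p10 = a.a.0 | (0 + 0) ⊢ —a→ p15
  p11 = a.0 | (c.b.0\{a,b} + (a.(0 + 0) + c.0)) ⊢ —a→ p15, —a→ p16, —c→ p17, —c→ p18
  p12 = a.a.0 | 0 ⊢ —a→ p17
  p13 = a.a.0 | b.0\{a,b} ⊢ —a→ p18, —b→ p19
  p14 = c.a.a.0 | 0\{a,b} ⊢ —c→ p19
  p15 = a.0 | (0 + 0) ⊢ —a→ p20
  p16 = 0 | (c.b.0\{a,b} + (a.(0 + 0) + c.0)) ⊢ —a→ p20, —c→ p21, —c→ p22
  p17 = a.0 | 0 ⊢ —a→ p21
  p18 = a.0 | b.0\{a,b} ⊢ —a→ p22, —b→ p23
  p19 = a.a.0 | 0\{a,b} ⊢ —a→ p23
  p20 = 0 | (0 + 0) ⊢ (no moves)
  p21 = 0 | 0 ⊢ (no moves)
  p22 = 0 | b.0\{a,b} ⊢ —b→ p24
  p23 = a.0 | 0\{a,b} ⊢ —a→ p24
  p24 = 0 | 0\{a,b} ⊢ (no moves)
Reachable graph of Q (30 states):
  q0 = c.c.a.a.0 | (c.b.0\{a,b} + (a.(0 + 0) + c.a.0)) ⊢ —a→ q1, —c→ q2, —c→ q3, —c→ q4
  q1 = c.c.a.a.0 | (0 + 0) ⊢ —c→ q5
  q2 = c.a.a.0 | (c.b.0\{a,b} + (a.(0 + 0) + c.a.0)) ⊢ —a→ q5, —c→ q6, —c→ q7, —c→ q8
  q3 = c.c.a.a.0 | a.0 ⊢ —a→ q9, —c→ q7
  q4 = c.c.a.a.0 | b.0\{a,b} ⊢ —b→ q10, —c→ q8
  q5 = c.a.a.0 | (0 + 0) ⊢ —c→ q11
  q6 = a.a.0 | (c.b.0\{a,b} + (a.(0 + 0) + c.a.0)) ⊢ —a→ q11, —a→ q12, —c→ q13, —c→ q14
  q7 = c.a.a.0 | a.0 ⊢ —a→ q15, —c→ q13
  q8 = c.a.a.0 | b.0\{a,b} ⊢ —b→ q16, —c→ q14
  q9 = c.c.a.a.0 | 0 ⊢ —c→ q15
  q10 = c.c.a.a.0 | 0\{a,b} ⊢ —c→ q16
  q11 = a.a.0 | (0 + 0) ⊢ —a→ q17
  q12 = a.0 | (c.b.0\{a,b} + (a.(0 + 0) + c.a.0)) ⊢ —a→ q17, —a→ q18, —c→ q19, —c→ q20
  q13 = a.a.0 | a.0 ⊢ —a→ q19, —a→ q21
  q14 = a.a.0 | b.0\{a,b} ⊢ —a→ q20, —b→ q22
  q15 = c.a.a.0 | 0 ⊢ —c→ q21
  q16 = c.a.a.0 | 0\{a,b} ⊢ —c→ q22
  q17 = a.0 | (0 + 0) ⊢ —a→ q23
  q18 = 0 | (c.b.0\{a,b} + (a.(0 + 0) + c.a.0)) ⊢ —a→ q23, —c→ q24, —c→ q25
  q19 = a.0 | a.0 ⊢ —a→ q24, —a→ q26
  q20 = a.0 | b.0\{a,b} ⊢ —a→ q25, —b→ q27
  q21 = a.a.0 | 0 ⊢ —a→ q26
  q22 = a.a.0 | 0\{a,b} ⊢ —a→ q27
  q23 = 0 | (0 + 0) ⊢ (no moves)
  q24 = 0 | a.0 ⊢ —a→ q28
  q25 = 0 | b.0\{a,b} ⊢ —b→ q29
  q26 = a.0 | 0 ⊢ —a→ q28
  q27 = a.0 | 0\{a,b} ⊢ —a→ q29
  q28 = 0 | 0 ⊢ (no moves)
  q29 = 0 | 0\{a,b} ⊢ (no moves)
Run σ = ⟨cacc⟩ on Q: start {q0}
  [1] c ⇒ {q2, q3, q4}
  [2] a ⇒ {q5, q9}
  [3] c ⇒ {q11, q15}
  [4] c ⇒ {q21}
  ✓ Q
Run σ = ⟨cacc⟩ on P: start {p0}
  [1] c ⇒ {p2, p3, p4}
  [2] a ⇒ {p5}
  [3] c ⇒ {p10}
  [4] c ⇒ ∅ (P stuck)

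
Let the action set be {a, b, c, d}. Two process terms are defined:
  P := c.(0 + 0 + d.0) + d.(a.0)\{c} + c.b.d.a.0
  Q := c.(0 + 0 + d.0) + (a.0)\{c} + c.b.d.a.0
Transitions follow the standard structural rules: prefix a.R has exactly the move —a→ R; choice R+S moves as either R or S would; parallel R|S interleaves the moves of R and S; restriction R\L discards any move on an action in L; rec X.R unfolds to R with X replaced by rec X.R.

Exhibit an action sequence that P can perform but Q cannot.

d

LTS(P): 8 reachable states
  u0 = c.(0 + 0 + d.0) + d.(a.0)\{c} + c.b.d.a.0 has moves —c→ u1, —c→ u2, —d→ u3
  u1 = 0 + 0 + d.0 has moves —d→ u4
  u2 = b.d.a.0 has moves —b→ u5
  u3 = (a.0)\{c} has moves —a→ u6
  u4 = 0 has moves ∅
  u5 = d.a.0 has moves —d→ u7
  u6 = 0\{c} has moves ∅
  u7 = a.0 has moves —a→ u4
LTS(Q): 7 reachable states
  v0 = c.(0 + 0 + d.0) + (a.0)\{c} + c.b.d.a.0 has moves —a→ v1, —c→ v2, —c→ v3
  v1 = 0\{c} has moves ∅
  v2 = 0 + 0 + d.0 has moves —d→ v4
  v3 = b.d.a.0 has moves —b→ v5
  v4 = 0 has moves ∅
  v5 = d.a.0 has moves —d→ v6
  v6 = a.0 has moves —a→ v4
Trace ⟨d⟩ through P, begin at {u0}:
  step 1 (d): {u3}
  — P admits the full trace.
Trace ⟨d⟩ through Q, begin at {v0}:
  step 1 (d): ∅  — Q cannot continue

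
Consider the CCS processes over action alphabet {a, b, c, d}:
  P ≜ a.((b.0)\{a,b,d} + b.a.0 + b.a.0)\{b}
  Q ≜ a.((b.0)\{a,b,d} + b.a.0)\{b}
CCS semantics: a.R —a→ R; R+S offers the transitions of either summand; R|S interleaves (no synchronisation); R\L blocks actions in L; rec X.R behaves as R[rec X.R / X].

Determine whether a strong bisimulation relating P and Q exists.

YES

Reachable graph of P (2 states):
  p0 = a.((b.0)\{a,b,d} + b.a.0 + b.a.0)\{b} → -a-> p1
  p1 = ((b.0)\{a,b,d} + b.a.0 + b.a.0)\{b} → stopped
Reachable graph of Q (2 states):
  q0 = a.((b.0)\{a,b,d} + b.a.0)\{b} → -a-> q1
  q1 = ((b.0)\{a,b,d} + b.a.0)\{b} → stopped
Bisimilarity quotient blocks:
  B0 = {p0, q0}
  B1 = {p1, q1}
p0 ∈ B0, q0 ∈ B0 → same block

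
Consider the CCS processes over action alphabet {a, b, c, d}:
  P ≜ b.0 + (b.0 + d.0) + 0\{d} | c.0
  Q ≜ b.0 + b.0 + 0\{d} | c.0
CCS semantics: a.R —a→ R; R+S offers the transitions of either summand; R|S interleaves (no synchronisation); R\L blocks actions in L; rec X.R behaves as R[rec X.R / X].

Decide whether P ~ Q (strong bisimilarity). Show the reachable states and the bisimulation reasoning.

P ≁ Q

P's transition system — 3 states:
  u0 = b.0 + (b.0 + d.0) + 0\{d} | c.0 :: ··b··> u1, ··c··> u2, ··d··> u1
  u1 = 0 :: ·
  u2 = 0\{d} | 0 :: ·
Q's transition system — 3 states:
  v0 = b.0 + b.0 + 0\{d} | c.0 :: ··b··> v1, ··c··> v2
  v1 = 0 :: ·
  v2 = 0\{d} | 0 :: ·
Bisimilarity quotient blocks:
  B0 = {u0}
  B1 = {u1, u2, v1, v2}
  B2 = {v0}
u0 ∈ B0, v0 ∈ B2 → different blocks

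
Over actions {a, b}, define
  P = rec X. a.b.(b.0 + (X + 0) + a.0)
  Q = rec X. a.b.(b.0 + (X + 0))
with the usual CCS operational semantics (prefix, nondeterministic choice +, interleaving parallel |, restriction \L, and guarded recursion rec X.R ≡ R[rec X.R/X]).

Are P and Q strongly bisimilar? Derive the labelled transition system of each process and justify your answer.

Reachable graph of P (4 states):
  s0 = rec X. a.b.(b.0 + (X + 0) + a.0) :: --a--▸ s1
  s1 = b.(b.0 + ((rec X. a.b.(b.0 + (X + 0) + a.0)) + 0) + a.0) :: --b--▸ s2
  s2 = b.0 + ((rec X. a.b.(b.0 + (X + 0) + a.0)) + 0) + a.0 :: --a--▸ s1, --a--▸ s3, --b--▸ s3
  s3 = 0 :: ∅
Reachable graph of Q (4 states):
  t0 = rec X. a.b.(b.0 + (X + 0)) :: --a--▸ t1
  t1 = b.(b.0 + ((rec X. a.b.(b.0 + (X + 0))) + 0)) :: --b--▸ t2
  t2 = b.0 + ((rec X. a.b.(b.0 + (X + 0))) + 0) :: --a--▸ t1, --b--▸ t3
  t3 = 0 :: ∅
Bisimilarity quotient blocks:
  B0 = {s0}
  B1 = {s1}
  B2 = {s2}
  B3 = {s3, t3}
  B4 = {t0}
  B5 = {t1}
  B6 = {t2}
s0 ∈ B0, t0 ∈ B4 → different blocks

NO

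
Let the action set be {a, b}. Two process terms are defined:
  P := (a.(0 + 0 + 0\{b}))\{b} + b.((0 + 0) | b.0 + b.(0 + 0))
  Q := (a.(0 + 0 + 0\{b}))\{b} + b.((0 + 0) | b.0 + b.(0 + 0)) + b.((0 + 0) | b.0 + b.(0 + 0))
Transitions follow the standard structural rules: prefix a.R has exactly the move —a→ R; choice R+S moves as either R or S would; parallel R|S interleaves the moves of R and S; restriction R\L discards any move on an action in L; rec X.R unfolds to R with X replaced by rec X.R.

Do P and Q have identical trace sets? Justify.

P's transition system — 5 states:
  p0 = (a.(0 + 0 + 0\{b}))\{b} + b.((0 + 0) | b.0 + b.(0 + 0)) → ··a··> p1, ··b··> p2
  p1 = (0 + 0 + 0\{b})\{b} → ∅
  p2 = (0 + 0) | b.0 + b.(0 + 0) → ··b··> p3, ··b··> p4
  p3 = (0 + 0) | 0 → ∅
  p4 = 0 + 0 → ∅
Q's transition system — 5 states:
  q0 = (a.(0 + 0 + 0\{b}))\{b} + b.((0 + 0) | b.0 + b.(0 + 0)) + b.((0 + 0) | b.0 + b.(0 + 0)) → ··a··> q1, ··b··> q2
  q1 = (0 + 0 + 0\{b})\{b} → ∅
  q2 = (0 + 0) | b.0 + b.(0 + 0) → ··b··> q3, ··b··> q4
  q3 = (0 + 0) | 0 → ∅
  q4 = 0 + 0 → ∅
Coarsest stable partition (strong bisimilarity classes):
  B0 = {p0, q0}
  B1 = {p2, q2}
  B2 = {p1, p3, p4, q1, q3, q4}
p0 ∈ B0, q0 ∈ B0 → same block
Bisimilar ⇒ trace-equivalent.

trace-equivalent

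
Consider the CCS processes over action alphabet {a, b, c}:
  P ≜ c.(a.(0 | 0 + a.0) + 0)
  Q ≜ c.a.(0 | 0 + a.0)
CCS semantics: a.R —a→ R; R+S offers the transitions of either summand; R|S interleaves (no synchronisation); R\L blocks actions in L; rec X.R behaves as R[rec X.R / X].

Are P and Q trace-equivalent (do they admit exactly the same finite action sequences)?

LTS(P): 4 reachable states
  m0 = c.(a.(0 | 0 + a.0) + 0) ⊢ --c--▸ m1
  m1 = a.(0 | 0 + a.0) + 0 ⊢ --a--▸ m2
  m2 = 0 | 0 + a.0 ⊢ --a--▸ m3
  m3 = 0 ⊢ deadlocked
LTS(Q): 4 reachable states
  n0 = c.a.(0 | 0 + a.0) ⊢ --c--▸ n1
  n1 = a.(0 | 0 + a.0) ⊢ --a--▸ n2
  n2 = 0 | 0 + a.0 ⊢ --a--▸ n3
  n3 = 0 ⊢ deadlocked
Coarsest stable partition (strong bisimilarity classes):
  B0 = {m0, n0}
  B1 = {m1, n1}
  B2 = {m2, n2}
  B3 = {m3, n3}
m0 ∈ B0, n0 ∈ B0 → same block
Bisimilar ⇒ trace-equivalent.

trace-equivalent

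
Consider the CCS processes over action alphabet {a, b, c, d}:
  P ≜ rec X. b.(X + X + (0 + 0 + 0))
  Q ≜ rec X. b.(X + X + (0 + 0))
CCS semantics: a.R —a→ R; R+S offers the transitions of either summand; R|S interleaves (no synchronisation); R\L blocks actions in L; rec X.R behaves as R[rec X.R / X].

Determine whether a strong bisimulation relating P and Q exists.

LTS(P): 2 reachable states
  s0 = rec X. b.(X + X + (0 + 0 + 0)) ⊢ =b=> s1
  s1 = (rec X. b.(X + X + (0 + 0 + 0))) + (rec X. b.(X + X + (0 + 0 + 0))) + (0 + 0 + 0) ⊢ =b=> s1
LTS(Q): 2 reachable states
  t0 = rec X. b.(X + X + (0 + 0)) ⊢ =b=> t1
  t1 = (rec X. b.(X + X + (0 + 0))) + (rec X. b.(X + X + (0 + 0))) + (0 + 0) ⊢ =b=> t1
Coarsest stable partition (strong bisimilarity classes):
  B0 = {s0, s1, t0, t1}
s0 ∈ B0, t0 ∈ B0 → same block

YES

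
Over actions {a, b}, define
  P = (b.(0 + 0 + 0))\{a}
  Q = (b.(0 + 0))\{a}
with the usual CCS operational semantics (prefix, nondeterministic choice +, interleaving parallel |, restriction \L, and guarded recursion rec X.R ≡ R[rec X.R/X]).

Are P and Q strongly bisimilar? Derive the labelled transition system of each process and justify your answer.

P's transition system — 2 states:
  s0 = (b.(0 + 0 + 0))\{a} ⊢ -b-> s1
  s1 = (0 + 0 + 0)\{a} ⊢ (no moves)
Q's transition system — 2 states:
  t0 = (b.(0 + 0))\{a} ⊢ -b-> t1
  t1 = (0 + 0)\{a} ⊢ (no moves)
Coarsest stable partition (strong bisimilarity classes):
  B0 = {s0, t0}
  B1 = {s1, t1}
s0 ∈ B0, t0 ∈ B0 → same block

bisimilar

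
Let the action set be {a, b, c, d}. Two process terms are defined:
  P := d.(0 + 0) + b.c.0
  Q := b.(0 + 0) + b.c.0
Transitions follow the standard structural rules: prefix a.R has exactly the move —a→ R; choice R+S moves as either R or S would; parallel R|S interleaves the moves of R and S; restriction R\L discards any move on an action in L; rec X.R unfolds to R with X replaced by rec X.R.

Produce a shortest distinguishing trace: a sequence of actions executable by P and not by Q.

d

LTS(P): 4 reachable states
  u0 = d.(0 + 0) + b.c.0 :: --b--▸ u1, --d--▸ u2
  u1 = c.0 :: --c--▸ u3
  u2 = 0 + 0 :: deadlocked
  u3 = 0 :: deadlocked
LTS(Q): 4 reachable states
  v0 = b.(0 + 0) + b.c.0 :: --b--▸ v1, --b--▸ v2
  v1 = 0 + 0 :: deadlocked
  v2 = c.0 :: --c--▸ v3
  v3 = 0 :: deadlocked
Run σ = ⟨d⟩ on P: start {u0}
  step 1 (d): {u2}
  — P admits the full trace.
Run σ = ⟨d⟩ on Q: start {v0}
  step 1 (d): no successor for Q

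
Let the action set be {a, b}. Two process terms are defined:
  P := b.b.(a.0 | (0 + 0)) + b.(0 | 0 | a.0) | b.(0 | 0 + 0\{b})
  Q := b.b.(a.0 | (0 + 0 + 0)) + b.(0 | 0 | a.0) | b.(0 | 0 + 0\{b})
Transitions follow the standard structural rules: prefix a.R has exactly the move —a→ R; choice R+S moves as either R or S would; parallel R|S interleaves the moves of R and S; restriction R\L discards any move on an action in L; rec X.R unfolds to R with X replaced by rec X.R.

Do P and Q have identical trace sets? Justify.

trace-equivalent

P's transition system — 9 states:
  p0 = b.b.(a.0 | (0 + 0)) + b.(0 | 0 | a.0) | b.(0 | 0 + 0\{b}) :: --b--▸ p1, --b--▸ p2, --b--▸ p3
  p1 = 0 | 0 | a.0 | b.(0 | 0 + 0\{b}) :: --a--▸ p4, --b--▸ p5
  p2 = b.(0 | 0 | a.0) | (0 | 0 + 0\{b}) :: --b--▸ p5
  p3 = b.(a.0 | (0 + 0)) :: --b--▸ p6
  p4 = 0 | 0 | 0 | b.(0 | 0 + 0\{b}) :: --b--▸ p7
  p5 = 0 | 0 | a.0 | (0 | 0 + 0\{b}) :: --a--▸ p7
  p6 = a.0 | (0 + 0) :: --a--▸ p8
  p7 = 0 | 0 | 0 | (0 | 0 + 0\{b}) :: ∅
  p8 = 0 | (0 + 0) :: ∅
Q's transition system — 9 states:
  q0 = b.b.(a.0 | (0 + 0 + 0)) + b.(0 | 0 | a.0) | b.(0 | 0 + 0\{b}) :: --b--▸ q1, --b--▸ q2, --b--▸ q3
  q1 = 0 | 0 | a.0 | b.(0 | 0 + 0\{b}) :: --a--▸ q4, --b--▸ q5
  q2 = b.(0 | 0 | a.0) | (0 | 0 + 0\{b}) :: --b--▸ q5
  q3 = b.(a.0 | (0 + 0 + 0)) :: --b--▸ q6
  q4 = 0 | 0 | 0 | b.(0 | 0 + 0\{b}) :: --b--▸ q7
  q5 = 0 | 0 | a.0 | (0 | 0 + 0\{b}) :: --a--▸ q7
  q6 = a.0 | (0 + 0 + 0) :: --a--▸ q8
  q7 = 0 | 0 | 0 | (0 | 0 + 0\{b}) :: ∅
  q8 = 0 | (0 + 0 + 0) :: ∅
Partition-refinement fixed point:
  B0 = {p0, q0}
  B1 = {p2, p3, q2, q3}
  B2 = {p5, p6, q5, q6}
  B3 = {p7, p8, q7, q8}
  B4 = {p1, q1}
  B5 = {p4, q4}
p0 ∈ B0, q0 ∈ B0 → same block
Bisimilar ⇒ trace-equivalent.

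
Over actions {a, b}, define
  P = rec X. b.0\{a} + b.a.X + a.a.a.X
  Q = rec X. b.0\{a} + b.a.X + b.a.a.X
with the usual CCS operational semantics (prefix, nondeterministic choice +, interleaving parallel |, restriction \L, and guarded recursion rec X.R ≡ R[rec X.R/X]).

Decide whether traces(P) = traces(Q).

LTS(P): 4 reachable states
  s0 = rec X. b.0\{a} + b.a.X + a.a.a.X :: ··a··> s1, ··b··> s2, ··b··> s3
  s1 = a.a.(rec X. b.0\{a} + b.a.X + a.a.a.X) :: ··a··> s3
  s2 = 0\{a} :: ·
  s3 = a.(rec X. b.0\{a} + b.a.X + a.a.a.X) :: ··a··> s0
LTS(Q): 4 reachable states
  t0 = rec X. b.0\{a} + b.a.X + b.a.a.X :: ··b··> t1, ··b··> t2, ··b··> t3
  t1 = 0\{a} :: ·
  t2 = a.(rec X. b.0\{a} + b.a.X + b.a.a.X) :: ··a··> t0
  t3 = a.a.(rec X. b.0\{a} + b.a.X + b.a.a.X) :: ··a··> t2
Run σ = ⟨a⟩ on P: start {s0}
  after a @ step 1: {s1}
  P completes σ.
Run σ = ⟨a⟩ on Q: start {t0}
  after a @ step 1: ∅  — Q cannot continue

trace-distinct — witness ⟨a⟩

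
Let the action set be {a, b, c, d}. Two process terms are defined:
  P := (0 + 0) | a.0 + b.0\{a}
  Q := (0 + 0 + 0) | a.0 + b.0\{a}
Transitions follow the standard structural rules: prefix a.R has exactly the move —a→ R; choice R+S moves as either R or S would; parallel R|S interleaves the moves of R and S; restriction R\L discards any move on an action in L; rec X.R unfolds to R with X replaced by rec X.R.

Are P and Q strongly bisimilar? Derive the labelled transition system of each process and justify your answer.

bisimilar

P's transition system — 3 states:
  m0 = (0 + 0) | a.0 + b.0\{a} ⊢ --a--▸ m1, --b--▸ m2
  m1 = (0 + 0) | 0 ⊢ (no moves)
  m2 = 0\{a} ⊢ (no moves)
Q's transition system — 3 states:
  n0 = (0 + 0 + 0) | a.0 + b.0\{a} ⊢ --a--▸ n1, --b--▸ n2
  n1 = (0 + 0 + 0) | 0 ⊢ (no moves)
  n2 = 0\{a} ⊢ (no moves)
Partition-refinement fixed point:
  B0 = {m0, n0}
  B1 = {m1, m2, n1, n2}
m0 ∈ B0, n0 ∈ B0 → same block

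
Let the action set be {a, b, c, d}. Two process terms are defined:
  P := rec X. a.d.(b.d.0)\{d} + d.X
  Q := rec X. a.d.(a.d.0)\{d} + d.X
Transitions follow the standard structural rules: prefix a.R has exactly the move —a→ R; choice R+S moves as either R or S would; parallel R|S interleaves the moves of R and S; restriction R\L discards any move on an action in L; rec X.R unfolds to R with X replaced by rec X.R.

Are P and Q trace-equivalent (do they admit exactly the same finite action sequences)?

LTS(P): 4 reachable states
  u0 = rec X. a.d.(b.d.0)\{d} + d.X → =a=> u1, =d=> u0
  u1 = d.(b.d.0)\{d} → =d=> u2
  u2 = (b.d.0)\{d} → =b=> u3
  u3 = (d.0)\{d} → ∅
LTS(Q): 4 reachable states
  v0 = rec X. a.d.(a.d.0)\{d} + d.X → =a=> v1, =d=> v0
  v1 = d.(a.d.0)\{d} → =d=> v2
  v2 = (a.d.0)\{d} → =a=> v3
  v3 = (d.0)\{d} → ∅
Trace ⟨adb⟩ through P, begin at {u0}:
  [1] a ⇒ {u1}
  [2] d ⇒ {u2}
  [3] b ⇒ {u3}
  — P admits the full trace.
Trace ⟨adb⟩ through Q, begin at {v0}:
  [1] a ⇒ {v1}
  [2] d ⇒ {v2}
  [3] b ⇒ ∅ (Q stuck)

trace-distinct — witness ⟨adb⟩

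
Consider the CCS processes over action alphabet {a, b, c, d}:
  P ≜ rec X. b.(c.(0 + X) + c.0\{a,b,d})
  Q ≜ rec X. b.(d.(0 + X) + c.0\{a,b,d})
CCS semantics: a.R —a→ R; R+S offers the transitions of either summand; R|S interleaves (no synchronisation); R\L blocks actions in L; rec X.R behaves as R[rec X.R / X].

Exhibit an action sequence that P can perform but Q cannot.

Reachable graph of P (4 states):
  u0 = rec X. b.(c.(0 + X) + c.0\{a,b,d}) has moves —b→ u1
  u1 = c.(0 + (rec X. b.(c.(0 + X) + c.0\{a,b,d}))) + c.0\{a,b,d} has moves —c→ u2, —c→ u3
  u2 = 0 + (rec X. b.(c.(0 + X) + c.0\{a,b,d})) has moves —b→ u1
  u3 = 0\{a,b,d} has moves ·
Reachable graph of Q (4 states):
  v0 = rec X. b.(d.(0 + X) + c.0\{a,b,d}) has moves —b→ v1
  v1 = d.(0 + (rec X. b.(d.(0 + X) + c.0\{a,b,d}))) + c.0\{a,b,d} has moves —c→ v2, —d→ v3
  v2 = 0\{a,b,d} has moves ·
  v3 = 0 + (rec X. b.(d.(0 + X) + c.0\{a,b,d})) has moves —b→ v1
Trace ⟨bcb⟩ through P, begin at {u0}:
  step 1 (b): {u1}
  step 2 (c): {u2, u3}
  step 3 (b): {u1}
  — P admits the full trace.
Trace ⟨bcb⟩ through Q, begin at {v0}:
  step 1 (b): {v1}
  step 2 (c): {v2}
  step 3 (b): ∅ (Q stuck)

bcb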